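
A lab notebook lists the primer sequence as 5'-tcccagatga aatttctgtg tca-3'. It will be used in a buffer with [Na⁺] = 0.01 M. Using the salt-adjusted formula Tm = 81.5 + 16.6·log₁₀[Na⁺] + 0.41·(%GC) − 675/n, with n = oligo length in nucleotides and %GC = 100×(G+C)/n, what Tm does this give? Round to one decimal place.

Length n = 23. Scanning the sequence gives T=8, G=4, C=5, A=6.
G+C = 9, so %GC = 9/23 × 100 = 39.13%
Salt term: 16.6 × (-2) = -33.2
GC term: 0.41 × 39.13 = 16.043; length term: −675/23 = −29.348
Tm = 81.5 + (-33.2) + 16.043 − 29.348 = 34.995 → 35.0°C

35.0°C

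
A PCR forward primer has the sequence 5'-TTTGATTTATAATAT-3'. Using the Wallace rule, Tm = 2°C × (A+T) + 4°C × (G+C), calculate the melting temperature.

Base counts: G=1, A=5, T=9, C=0
A+T = 14, G+C = 1
Tm = 2×14 + 4×1 = 32°C

32°C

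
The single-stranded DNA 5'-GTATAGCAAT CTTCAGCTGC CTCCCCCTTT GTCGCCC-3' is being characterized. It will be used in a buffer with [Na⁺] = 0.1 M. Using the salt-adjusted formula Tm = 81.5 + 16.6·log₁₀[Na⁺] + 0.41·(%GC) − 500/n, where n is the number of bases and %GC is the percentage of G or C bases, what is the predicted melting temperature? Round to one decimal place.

74.7°C

Length n = 37. Scanning the sequence gives G=6, A=5, T=11, C=15.
G+C = 21, so %GC = 21/37 × 100 = 56.757%
Salt term: 16.6 × (-1) = -16.6
GC term: 0.41 × 56.757 = 23.27; length term: −500/37 = −13.514
Tm = 81.5 + (-16.6) + 23.27 − 13.514 = 74.656 → 74.7°C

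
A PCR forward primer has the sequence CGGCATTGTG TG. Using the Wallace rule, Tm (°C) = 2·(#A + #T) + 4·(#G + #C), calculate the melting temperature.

38°C

Scanning the sequence gives T=4, A=1, G=5, C=2.
So N_AT = 5 and N_GC = 7.
Tm = 2(5) + 4(7) = 10 + 28 = 38°C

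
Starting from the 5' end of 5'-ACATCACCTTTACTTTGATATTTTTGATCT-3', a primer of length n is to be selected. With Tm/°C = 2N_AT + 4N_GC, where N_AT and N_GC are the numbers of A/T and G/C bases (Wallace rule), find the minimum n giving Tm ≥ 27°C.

First 9 bases: ACATCACCT → Tm = 26°C (< 27°C)
First 10 bases: ACATCACCTT → Tm = 28°C (≥ 27°C)
Each additional base adds 2°C (A/T) or 4°C (G/C), so Tm is non-decreasing in n; n = 10 is the first length to reach 27°C.

n = 10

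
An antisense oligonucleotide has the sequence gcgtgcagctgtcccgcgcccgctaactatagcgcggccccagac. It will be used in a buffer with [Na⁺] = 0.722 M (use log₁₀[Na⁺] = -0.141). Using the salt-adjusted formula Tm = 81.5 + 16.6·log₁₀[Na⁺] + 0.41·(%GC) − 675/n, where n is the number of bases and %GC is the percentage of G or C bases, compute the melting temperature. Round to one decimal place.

93.3°C

Length n = 45. Counting bases: A=7, C=19, T=6, G=13
G+C = 32, so %GC = 32/45 × 100 = 71.111%
Salt term: 16.6 × (-0.141) = -2.341
GC term: 0.41 × 71.111 = 29.156; length term: −675/45 = −15
Tm = 81.5 + (-2.341) + 29.156 − 15 = 93.315 → 93.3°C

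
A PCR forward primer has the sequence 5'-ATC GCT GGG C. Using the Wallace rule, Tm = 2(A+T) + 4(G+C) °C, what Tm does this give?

Counting bases: G=4, C=3, T=2, A=1
AT pairs contribute 3, GC pairs contribute 7.
Tm = 2(3) + 4(7) = 6 + 28 = 34°C

34°C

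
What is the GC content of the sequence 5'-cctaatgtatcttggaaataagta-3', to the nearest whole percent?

29%

A=9, G=4, T=8, C=3
G+C = 4 + 3 = 7 out of 24 bases
%GC = 7/24 × 100 = 29.17% ≈ 29%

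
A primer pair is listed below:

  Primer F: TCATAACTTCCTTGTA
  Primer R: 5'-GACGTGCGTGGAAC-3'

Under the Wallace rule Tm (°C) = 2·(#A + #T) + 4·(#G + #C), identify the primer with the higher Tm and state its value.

Primer F: A+T=11, G+C=5 → Tm = 2(11)+4(5) = 42°C
Primer R: A+T=5, G+C=9 → Tm = 2(5)+4(9) = 46°C
42°C vs 46°C → primer R is higher.

Primer R, 46°C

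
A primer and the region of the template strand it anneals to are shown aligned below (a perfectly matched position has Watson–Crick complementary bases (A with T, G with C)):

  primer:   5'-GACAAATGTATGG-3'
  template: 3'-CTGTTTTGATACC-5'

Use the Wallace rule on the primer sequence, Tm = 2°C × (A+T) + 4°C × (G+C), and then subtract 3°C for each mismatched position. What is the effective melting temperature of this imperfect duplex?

Primer base counts: A=5, T=3, G=4, C=1 → A+T=8, G+C=5
Perfect-match Tm = 2(8) + 4(5) = 16 + 20 = 36°C
Mismatches (positions where the bases are not complementary): 2 (at positions 7, 8)
Effective Tm = 36 − 2×3 = 36 − 6 = 30°C

30°C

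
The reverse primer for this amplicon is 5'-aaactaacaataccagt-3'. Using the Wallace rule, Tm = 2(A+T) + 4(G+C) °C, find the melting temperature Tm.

Base counts: C=4, A=9, G=1, T=3
A+T = 12, G+C = 5
Tm = 2(12) + 4(5) = 24 + 20 = 44°C

44°C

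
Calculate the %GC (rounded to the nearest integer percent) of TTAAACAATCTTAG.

C=2, A=6, T=5, G=1
G+C = 1 + 2 = 3 out of 14 bases
%GC = 3/14 × 100 = 21.43% ≈ 21%

21%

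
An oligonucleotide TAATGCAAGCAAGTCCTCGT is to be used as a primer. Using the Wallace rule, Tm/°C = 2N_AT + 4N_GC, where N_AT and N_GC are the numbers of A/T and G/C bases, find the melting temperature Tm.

Counting bases: G=4, A=6, T=5, C=5
So N_AT = 11 and N_GC = 9.
Tm = 2(11) + 4(9) = 22 + 36 = 58°C

58°C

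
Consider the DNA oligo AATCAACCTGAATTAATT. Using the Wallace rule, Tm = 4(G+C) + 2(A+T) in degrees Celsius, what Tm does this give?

Scanning the sequence gives G=1, A=8, C=3, T=6.
So N_AT = 14 and N_GC = 4.
Tm = 2×14 + 4×4 = 44°C

44°C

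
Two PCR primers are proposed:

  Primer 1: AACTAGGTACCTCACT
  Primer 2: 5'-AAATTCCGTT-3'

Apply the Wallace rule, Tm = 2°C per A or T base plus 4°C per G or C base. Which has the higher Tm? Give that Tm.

Primer 1: A+T=9, G+C=7 → Tm = 2(9)+4(7) = 46°C
Primer 2: A+T=7, G+C=3 → Tm = 2(7)+4(3) = 26°C
46°C vs 26°C → primer 1 is higher.

Primer 1, 46°C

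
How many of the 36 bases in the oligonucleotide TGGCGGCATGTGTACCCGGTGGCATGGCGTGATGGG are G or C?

T=8, A=4, G=17, C=7
G+C = 17 + 7 = 24

24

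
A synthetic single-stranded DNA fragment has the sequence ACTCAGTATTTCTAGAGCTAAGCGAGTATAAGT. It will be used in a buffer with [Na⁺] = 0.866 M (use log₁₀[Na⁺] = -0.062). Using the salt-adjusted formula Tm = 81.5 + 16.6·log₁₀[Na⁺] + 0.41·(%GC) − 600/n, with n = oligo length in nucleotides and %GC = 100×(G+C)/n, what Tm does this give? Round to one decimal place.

Length n = 33. C=5, A=11, G=7, T=10
G+C = 12, so %GC = 12/33 × 100 = 36.364%
Salt term: 16.6 × (-0.062) = -1.029
GC term: 0.41 × 36.364 = 14.909; length term: −600/33 = −18.182
Tm = 81.5 + (-1.029) + 14.909 − 18.182 = 77.198 → 77.2°C

77.2°C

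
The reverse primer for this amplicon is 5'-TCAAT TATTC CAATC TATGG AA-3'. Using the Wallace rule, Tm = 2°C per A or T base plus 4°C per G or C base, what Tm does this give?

Counting bases: G=2, A=8, T=8, C=4
So N_AT = 16 and N_GC = 6.
Tm = 2×16 + 4×6 = 56°C

56°C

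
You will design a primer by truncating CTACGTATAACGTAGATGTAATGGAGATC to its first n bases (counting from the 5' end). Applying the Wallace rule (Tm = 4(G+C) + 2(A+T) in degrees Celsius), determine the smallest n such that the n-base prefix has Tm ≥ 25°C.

n = 10

First 9 bases: CTACGTATA → Tm = 24°C (< 25°C)
First 10 bases: CTACGTATAA → Tm = 26°C (≥ 25°C)
Each additional base adds 2°C (A/T) or 4°C (G/C), so Tm is non-decreasing in n; n = 10 is the first length to reach 25°C.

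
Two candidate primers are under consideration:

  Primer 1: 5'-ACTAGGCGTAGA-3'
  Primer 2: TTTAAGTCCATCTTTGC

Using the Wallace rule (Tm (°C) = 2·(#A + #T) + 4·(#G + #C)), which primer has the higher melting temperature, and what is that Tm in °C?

Primer 1: A+T=6, G+C=6 → Tm = 2(6)+4(6) = 36°C
Primer 2: A+T=11, G+C=6 → Tm = 2(11)+4(6) = 46°C
36°C vs 46°C → primer 2 is higher.

Primer 2, 46°C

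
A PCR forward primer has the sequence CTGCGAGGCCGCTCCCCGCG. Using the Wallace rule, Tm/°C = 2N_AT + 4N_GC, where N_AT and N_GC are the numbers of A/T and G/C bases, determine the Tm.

Counting bases: A=1, C=10, T=2, G=7
So N_AT = 3 and N_GC = 17.
Tm = 4·17 + 2·3 = 68 + 6 = 74°C

74°C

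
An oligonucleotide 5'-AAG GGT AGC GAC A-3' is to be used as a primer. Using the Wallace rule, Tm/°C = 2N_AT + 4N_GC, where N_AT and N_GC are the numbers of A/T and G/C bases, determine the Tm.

G=5, A=5, C=2, T=1
A+T = 6, G+C = 7
Tm = 4·7 + 2·6 = 28 + 12 = 40°C

40°C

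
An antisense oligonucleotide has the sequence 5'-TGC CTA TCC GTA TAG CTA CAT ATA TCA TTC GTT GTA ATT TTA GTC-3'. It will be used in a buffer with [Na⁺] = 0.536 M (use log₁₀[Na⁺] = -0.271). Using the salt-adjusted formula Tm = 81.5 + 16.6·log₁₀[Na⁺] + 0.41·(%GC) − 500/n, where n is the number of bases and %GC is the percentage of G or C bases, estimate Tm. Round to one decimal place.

Length n = 45. Counting bases: T=19, A=11, G=6, C=9
G+C = 15, so %GC = 15/45 × 100 = 33.333%
Salt term: 16.6 × (-0.271) = -4.499
GC term: 0.41 × 33.333 = 13.667; length term: −500/45 = −11.111
Tm = 81.5 + (-4.499) + 13.667 − 11.111 = 79.557 → 79.6°C

79.6°C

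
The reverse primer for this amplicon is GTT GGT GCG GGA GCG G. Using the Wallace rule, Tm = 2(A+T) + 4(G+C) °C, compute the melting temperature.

C=2, G=10, A=1, T=3
AT pairs contribute 4, GC pairs contribute 12.
Tm = 2(4) + 4(12) = 8 + 48 = 56°C

56°C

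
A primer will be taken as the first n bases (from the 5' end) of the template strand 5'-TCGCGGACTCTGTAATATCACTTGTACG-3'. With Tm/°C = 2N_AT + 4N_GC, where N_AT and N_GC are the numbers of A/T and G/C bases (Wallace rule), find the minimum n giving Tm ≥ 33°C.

First 9 bases: TCGCGGACT → Tm = 30°C (< 33°C)
First 10 bases: TCGCGGACTC → Tm = 34°C (≥ 33°C)
Since every base adds ≥2°C, Tm only increases with n, so the threshold is first crossed at n = 10.

n = 10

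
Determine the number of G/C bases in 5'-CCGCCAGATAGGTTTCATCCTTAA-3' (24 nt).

11

G=4, T=7, C=7, A=6
Total G or C: 4 + 7 = 11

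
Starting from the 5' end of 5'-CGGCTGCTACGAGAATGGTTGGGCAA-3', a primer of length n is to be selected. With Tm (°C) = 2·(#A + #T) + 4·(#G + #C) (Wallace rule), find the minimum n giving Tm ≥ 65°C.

First 20 bases: CGGCTGCTACGAGAATGGTT → Tm = 62°C (< 65°C)
First 21 bases: CGGCTGCTACGAGAATGGTTG → Tm = 66°C (≥ 65°C)
Since every base adds ≥2°C, Tm only increases with n, so the threshold is first crossed at n = 21.

n = 21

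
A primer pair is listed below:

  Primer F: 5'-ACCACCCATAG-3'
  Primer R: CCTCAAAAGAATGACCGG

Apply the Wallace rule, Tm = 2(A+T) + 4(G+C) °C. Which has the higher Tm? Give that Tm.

Primer R, 54°C

Primer F: A+T=5, G+C=6 → Tm = 2(5)+4(6) = 34°C
Primer R: A+T=9, G+C=9 → Tm = 2(9)+4(9) = 54°C
34°C vs 54°C → primer R is higher.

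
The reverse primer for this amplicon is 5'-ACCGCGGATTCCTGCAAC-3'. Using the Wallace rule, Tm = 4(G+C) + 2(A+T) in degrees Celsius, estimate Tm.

Scanning the sequence gives A=4, G=4, T=3, C=7.
AT pairs contribute 7, GC pairs contribute 11.
Tm = 2×7 + 4×11 = 58°C

58°C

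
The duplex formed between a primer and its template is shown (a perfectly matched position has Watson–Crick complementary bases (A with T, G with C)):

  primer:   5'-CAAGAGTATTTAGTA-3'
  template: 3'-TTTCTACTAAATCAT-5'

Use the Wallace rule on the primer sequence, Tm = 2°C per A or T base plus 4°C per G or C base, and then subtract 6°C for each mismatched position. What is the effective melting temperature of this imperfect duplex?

20°C

Primer base counts: A=6, T=5, G=3, C=1 → A+T=11, G+C=4
Perfect-match Tm = 2(11) + 4(4) = 22 + 16 = 38°C
Mismatches (positions where the bases are not complementary): 3 (at positions 1, 6, 7)
Effective Tm = 38 − 3×6 = 38 − 18 = 20°C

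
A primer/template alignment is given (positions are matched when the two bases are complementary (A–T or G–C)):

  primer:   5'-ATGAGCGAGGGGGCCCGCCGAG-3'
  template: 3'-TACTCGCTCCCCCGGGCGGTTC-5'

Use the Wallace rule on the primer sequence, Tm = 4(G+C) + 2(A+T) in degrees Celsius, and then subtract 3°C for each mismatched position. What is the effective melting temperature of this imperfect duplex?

Primer base counts: A=4, T=1, G=11, C=6 → A+T=5, G+C=17
Perfect-match Tm = 2(5) + 4(17) = 10 + 68 = 78°C
Mismatches (positions where the bases are not complementary): 1 (at position 20)
Effective Tm = 78 − 1×3 = 78 − 3 = 75°C

75°C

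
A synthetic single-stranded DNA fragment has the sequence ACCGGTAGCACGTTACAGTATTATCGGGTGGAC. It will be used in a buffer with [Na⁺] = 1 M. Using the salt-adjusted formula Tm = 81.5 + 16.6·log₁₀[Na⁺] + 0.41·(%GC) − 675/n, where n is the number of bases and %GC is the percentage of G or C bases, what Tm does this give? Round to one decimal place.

82.2°C

Length n = 33. Scanning the sequence gives G=10, A=8, T=8, C=7.
G+C = 17, so %GC = 17/33 × 100 = 51.515%
Salt term: 16.6 × (0) = 0
GC term: 0.41 × 51.515 = 21.121; length term: −675/33 = −20.455
Tm = 81.5 + (0) + 21.121 − 20.455 = 82.166 → 82.2°C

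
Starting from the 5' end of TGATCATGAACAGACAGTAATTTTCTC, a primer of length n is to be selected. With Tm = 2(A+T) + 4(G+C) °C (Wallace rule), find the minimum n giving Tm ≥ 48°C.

First 16 bases: TGATCATGAACAGACA → Tm = 44°C (< 48°C)
First 17 bases: TGATCATGAACAGACAG → Tm = 48°C (≥ 48°C)
Since every base adds ≥2°C, Tm only increases with n, so the threshold is first crossed at n = 17.

n = 17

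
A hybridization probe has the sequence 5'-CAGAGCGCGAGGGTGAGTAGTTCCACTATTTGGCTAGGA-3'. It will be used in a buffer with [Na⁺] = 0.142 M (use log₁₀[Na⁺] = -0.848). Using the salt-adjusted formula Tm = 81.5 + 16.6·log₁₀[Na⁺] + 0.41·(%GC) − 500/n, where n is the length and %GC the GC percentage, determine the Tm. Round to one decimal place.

Length n = 39. C=7, G=14, T=9, A=9
G+C = 21, so %GC = 21/39 × 100 = 53.846%
Salt term: 16.6 × (-0.848) = -14.077
GC term: 0.41 × 53.846 = 22.077; length term: −500/39 = −12.821
Tm = 81.5 + (-14.077) + 22.077 − 12.821 = 76.679 → 76.7°C

76.7°C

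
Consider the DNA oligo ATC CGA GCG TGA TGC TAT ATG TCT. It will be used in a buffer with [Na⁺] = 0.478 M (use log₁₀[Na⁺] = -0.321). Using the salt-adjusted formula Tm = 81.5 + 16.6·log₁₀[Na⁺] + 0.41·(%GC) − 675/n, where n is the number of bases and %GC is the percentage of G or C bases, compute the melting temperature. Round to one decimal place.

66.8°C

Length n = 24. Scanning the sequence gives G=6, T=8, C=5, A=5.
G+C = 11, so %GC = 11/24 × 100 = 45.833%
Salt term: 16.6 × (-0.321) = -5.329
GC term: 0.41 × 45.833 = 18.792; length term: −675/24 = −28.125
Tm = 81.5 + (-5.329) + 18.792 − 28.125 = 66.838 → 66.8°C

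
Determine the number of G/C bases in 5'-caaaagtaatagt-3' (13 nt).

Counting bases: C=1, T=3, A=7, G=2
G+C = 2 + 1 = 3

3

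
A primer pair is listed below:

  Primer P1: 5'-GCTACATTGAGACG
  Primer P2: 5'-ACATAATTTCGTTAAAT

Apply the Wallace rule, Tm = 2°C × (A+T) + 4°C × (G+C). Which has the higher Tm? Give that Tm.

Primer P1: A+T=7, G+C=7 → Tm = 2(7)+4(7) = 42°C
Primer P2: A+T=14, G+C=3 → Tm = 2(14)+4(3) = 40°C
42°C vs 40°C → primer P1 is higher.

Primer P1, 42°C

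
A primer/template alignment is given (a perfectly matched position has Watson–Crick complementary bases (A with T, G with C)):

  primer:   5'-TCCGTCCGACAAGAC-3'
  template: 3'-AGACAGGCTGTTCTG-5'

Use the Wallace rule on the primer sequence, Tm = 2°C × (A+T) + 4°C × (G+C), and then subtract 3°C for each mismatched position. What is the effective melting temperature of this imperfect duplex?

45°C

Primer base counts: A=4, T=2, G=3, C=6 → A+T=6, G+C=9
Perfect-match Tm = 2(6) + 4(9) = 12 + 36 = 48°C
Mismatches (positions where the bases are not complementary): 1 (at position 3)
Effective Tm = 48 − 1×3 = 48 − 3 = 45°C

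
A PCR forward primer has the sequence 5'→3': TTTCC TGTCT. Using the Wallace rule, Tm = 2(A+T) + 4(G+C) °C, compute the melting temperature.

28°C

Counting bases: T=6, G=1, C=3, A=0
AT pairs contribute 6, GC pairs contribute 4.
Tm = 2×6 + 4×4 = 28°C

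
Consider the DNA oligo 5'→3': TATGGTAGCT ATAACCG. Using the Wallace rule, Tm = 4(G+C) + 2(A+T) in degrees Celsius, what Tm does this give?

48°C

Scanning the sequence gives C=3, A=5, T=5, G=4.
A+T = 10, G+C = 7
Tm = 2(10) + 4(7) = 20 + 28 = 48°C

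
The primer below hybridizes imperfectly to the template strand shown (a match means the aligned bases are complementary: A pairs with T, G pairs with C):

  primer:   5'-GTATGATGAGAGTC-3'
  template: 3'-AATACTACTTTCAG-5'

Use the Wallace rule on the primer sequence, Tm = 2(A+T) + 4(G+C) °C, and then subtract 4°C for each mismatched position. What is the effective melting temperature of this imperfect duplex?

Primer base counts: A=4, T=4, G=5, C=1 → A+T=8, G+C=6
Perfect-match Tm = 2(8) + 4(6) = 16 + 24 = 40°C
Mismatches (positions where the bases are not complementary): 2 (at positions 1, 10)
Effective Tm = 40 − 2×4 = 40 − 8 = 32°C

32°C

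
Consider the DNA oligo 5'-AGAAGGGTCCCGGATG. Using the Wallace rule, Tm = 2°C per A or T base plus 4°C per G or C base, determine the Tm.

Base counts: G=7, A=4, C=3, T=2
A+T = 6, G+C = 10
Tm = 2×6 + 4×10 = 52°C

52°C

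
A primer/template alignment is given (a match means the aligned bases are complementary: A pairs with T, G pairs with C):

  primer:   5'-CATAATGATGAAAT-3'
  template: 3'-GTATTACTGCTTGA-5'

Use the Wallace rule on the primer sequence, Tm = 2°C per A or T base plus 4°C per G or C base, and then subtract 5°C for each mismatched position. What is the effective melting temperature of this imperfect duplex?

Primer base counts: A=7, T=4, G=2, C=1 → A+T=11, G+C=3
Perfect-match Tm = 2(11) + 4(3) = 22 + 12 = 34°C
Mismatches (positions where the bases are not complementary): 2 (at positions 9, 13)
Effective Tm = 34 − 2×5 = 34 − 10 = 24°C

24°C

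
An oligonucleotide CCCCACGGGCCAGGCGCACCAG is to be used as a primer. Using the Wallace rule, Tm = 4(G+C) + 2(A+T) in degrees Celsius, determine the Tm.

Scanning the sequence gives A=4, G=7, C=11, T=0.
So N_AT = 4 and N_GC = 18.
Tm = 2×4 + 4×18 = 80°C

80°C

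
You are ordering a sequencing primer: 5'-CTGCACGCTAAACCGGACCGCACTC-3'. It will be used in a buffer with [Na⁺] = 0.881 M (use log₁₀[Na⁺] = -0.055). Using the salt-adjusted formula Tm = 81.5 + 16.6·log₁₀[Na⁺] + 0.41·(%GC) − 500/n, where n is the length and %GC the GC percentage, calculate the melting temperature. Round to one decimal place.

Length n = 25. Scanning the sequence gives G=5, A=6, T=3, C=11.
G+C = 16, so %GC = 16/25 × 100 = 64%
Salt term: 16.6 × (-0.055) = -0.913
GC term: 0.41 × 64 = 26.24; length term: −500/25 = −20
Tm = 81.5 + (-0.913) + 26.24 − 20 = 86.827 → 86.8°C

86.8°C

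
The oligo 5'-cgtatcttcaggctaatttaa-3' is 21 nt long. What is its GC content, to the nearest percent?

33%

Base counts: C=4, A=6, G=3, T=8
G+C = 3 + 4 = 7 out of 21 bases
%GC = 7/21 × 100 = 33.33% ≈ 33%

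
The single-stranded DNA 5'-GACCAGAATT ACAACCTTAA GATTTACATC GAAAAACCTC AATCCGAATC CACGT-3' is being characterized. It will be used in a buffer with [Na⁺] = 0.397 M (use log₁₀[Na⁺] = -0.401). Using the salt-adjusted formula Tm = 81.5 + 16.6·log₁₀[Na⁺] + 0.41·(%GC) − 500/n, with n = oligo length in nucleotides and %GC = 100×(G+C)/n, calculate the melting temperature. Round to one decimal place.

Length n = 55. C=15, A=22, G=6, T=12
G+C = 21, so %GC = 21/55 × 100 = 38.182%
Salt term: 16.6 × (-0.401) = -6.657
GC term: 0.41 × 38.182 = 15.655; length term: −500/55 = −9.091
Tm = 81.5 + (-6.657) + 15.655 − 9.091 = 81.407 → 81.4°C

81.4°C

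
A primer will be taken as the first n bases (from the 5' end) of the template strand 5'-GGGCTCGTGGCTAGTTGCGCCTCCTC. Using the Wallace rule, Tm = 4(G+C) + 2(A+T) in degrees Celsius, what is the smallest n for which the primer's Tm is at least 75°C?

First 22 bases: GGGCTCGTGGCTAGTTGCGCCT → Tm = 74°C (< 75°C)
First 23 bases: GGGCTCGTGGCTAGTTGCGCCTC → Tm = 78°C (≥ 75°C)
Each additional base adds 2°C (A/T) or 4°C (G/C), so Tm is non-decreasing in n; n = 23 is the first length to reach 75°C.

n = 23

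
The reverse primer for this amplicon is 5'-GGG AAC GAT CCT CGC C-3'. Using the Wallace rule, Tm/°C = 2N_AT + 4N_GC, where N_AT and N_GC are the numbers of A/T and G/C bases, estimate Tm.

Counting bases: T=2, G=5, C=6, A=3
A+T = 5, G+C = 11
Tm = 4·11 + 2·5 = 44 + 10 = 54°C

54°C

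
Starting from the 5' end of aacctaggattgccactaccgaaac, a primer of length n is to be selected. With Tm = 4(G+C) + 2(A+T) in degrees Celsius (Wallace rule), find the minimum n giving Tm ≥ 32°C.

n = 12

First 11 bases: AACCTAGGATT → Tm = 30°C (< 32°C)
First 12 bases: AACCTAGGATTG → Tm = 34°C (≥ 32°C)
Since every base adds ≥2°C, Tm only increases with n, so the threshold is first crossed at n = 12.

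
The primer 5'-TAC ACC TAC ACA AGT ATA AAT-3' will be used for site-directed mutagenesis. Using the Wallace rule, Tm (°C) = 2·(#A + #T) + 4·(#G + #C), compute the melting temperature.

54°C

Counting bases: C=5, A=10, T=5, G=1
So N_AT = 15 and N_GC = 6.
Tm = 2(15) + 4(6) = 30 + 24 = 54°C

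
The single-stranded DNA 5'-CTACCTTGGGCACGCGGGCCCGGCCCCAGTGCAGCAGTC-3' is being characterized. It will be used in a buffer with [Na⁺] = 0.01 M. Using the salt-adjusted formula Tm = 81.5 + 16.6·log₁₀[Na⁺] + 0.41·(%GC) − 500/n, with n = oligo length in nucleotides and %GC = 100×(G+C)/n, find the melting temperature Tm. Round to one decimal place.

66.0°C

Length n = 39. Counting bases: G=13, T=5, C=16, A=5
G+C = 29, so %GC = 29/39 × 100 = 74.359%
Salt term: 16.6 × (-2) = -33.2
GC term: 0.41 × 74.359 = 30.487; length term: −500/39 = −12.821
Tm = 81.5 + (-33.2) + 30.487 − 12.821 = 65.966 → 66.0°C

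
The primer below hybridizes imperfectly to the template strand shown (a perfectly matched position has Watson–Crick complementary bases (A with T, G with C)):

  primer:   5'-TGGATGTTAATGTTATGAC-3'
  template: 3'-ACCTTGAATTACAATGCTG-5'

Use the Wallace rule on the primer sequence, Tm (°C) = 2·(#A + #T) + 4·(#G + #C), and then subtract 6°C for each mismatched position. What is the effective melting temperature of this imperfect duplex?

32°C

Primer base counts: A=5, T=8, G=5, C=1 → A+T=13, G+C=6
Perfect-match Tm = 2(13) + 4(6) = 26 + 24 = 50°C
Mismatches (positions where the bases are not complementary): 3 (at positions 5, 6, 16)
Effective Tm = 50 − 3×6 = 50 − 18 = 32°C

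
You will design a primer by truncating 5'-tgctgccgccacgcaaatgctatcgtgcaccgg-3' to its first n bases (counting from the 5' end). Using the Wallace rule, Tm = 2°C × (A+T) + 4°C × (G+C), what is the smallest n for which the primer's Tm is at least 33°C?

First 9 bases: TGCTGCCGC → Tm = 32°C (< 33°C)
First 10 bases: TGCTGCCGCC → Tm = 36°C (≥ 33°C)
Each additional base adds 2°C (A/T) or 4°C (G/C), so Tm is non-decreasing in n; n = 10 is the first length to reach 33°C.

n = 10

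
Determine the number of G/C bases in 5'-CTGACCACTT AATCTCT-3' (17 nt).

Base counts: C=6, A=4, T=6, G=1
G+C = 1 + 6 = 7

7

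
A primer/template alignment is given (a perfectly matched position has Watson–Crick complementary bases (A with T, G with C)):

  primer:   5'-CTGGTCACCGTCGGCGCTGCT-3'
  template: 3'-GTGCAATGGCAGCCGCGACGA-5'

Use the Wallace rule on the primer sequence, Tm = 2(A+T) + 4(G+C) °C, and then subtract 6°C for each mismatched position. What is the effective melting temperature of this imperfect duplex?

54°C

Primer base counts: A=1, T=5, G=7, C=8 → A+T=6, G+C=15
Perfect-match Tm = 2(6) + 4(15) = 12 + 60 = 72°C
Mismatches (positions where the bases are not complementary): 3 (at positions 2, 3, 6)
Effective Tm = 72 − 3×6 = 72 − 18 = 54°C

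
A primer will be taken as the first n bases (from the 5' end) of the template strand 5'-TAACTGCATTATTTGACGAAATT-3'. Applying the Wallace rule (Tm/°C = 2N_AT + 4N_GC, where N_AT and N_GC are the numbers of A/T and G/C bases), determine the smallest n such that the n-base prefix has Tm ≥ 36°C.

n = 15

First 14 bases: TAACTGCATTATTT → Tm = 34°C (< 36°C)
First 15 bases: TAACTGCATTATTTG → Tm = 38°C (≥ 36°C)
Since every base adds ≥2°C, Tm only increases with n, so the threshold is first crossed at n = 15.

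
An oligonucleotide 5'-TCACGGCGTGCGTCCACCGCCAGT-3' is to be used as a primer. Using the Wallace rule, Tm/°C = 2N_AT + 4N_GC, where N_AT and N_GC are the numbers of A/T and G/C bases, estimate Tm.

Base counts: T=4, G=7, A=3, C=10
AT pairs contribute 7, GC pairs contribute 17.
Tm = 2(7) + 4(17) = 14 + 68 = 82°C

82°C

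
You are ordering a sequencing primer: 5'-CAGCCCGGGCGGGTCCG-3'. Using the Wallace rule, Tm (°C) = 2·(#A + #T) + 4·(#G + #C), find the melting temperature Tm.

Base counts: T=1, A=1, G=8, C=7
So N_AT = 2 and N_GC = 15.
Tm = 2×2 + 4×15 = 64°C

64°C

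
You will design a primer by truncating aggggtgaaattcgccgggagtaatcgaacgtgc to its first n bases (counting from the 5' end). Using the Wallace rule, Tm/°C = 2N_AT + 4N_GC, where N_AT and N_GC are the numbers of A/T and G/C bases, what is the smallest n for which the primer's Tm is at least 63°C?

First 19 bases: AGGGGTGAAATTCGCCGGG → Tm = 62°C (< 63°C)
First 20 bases: AGGGGTGAAATTCGCCGGGA → Tm = 64°C (≥ 63°C)
Since every base adds ≥2°C, Tm only increases with n, so the threshold is first crossed at n = 20.

n = 20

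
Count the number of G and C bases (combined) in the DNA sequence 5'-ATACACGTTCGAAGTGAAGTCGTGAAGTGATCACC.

Counting bases: C=7, A=11, T=8, G=9
Total G or C: 9 + 7 = 16

16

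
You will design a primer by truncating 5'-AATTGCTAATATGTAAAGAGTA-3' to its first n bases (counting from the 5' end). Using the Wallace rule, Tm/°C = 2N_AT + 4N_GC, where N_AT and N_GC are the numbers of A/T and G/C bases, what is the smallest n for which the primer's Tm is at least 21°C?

First 8 bases: AATTGCTA → Tm = 20°C (< 21°C)
First 9 bases: AATTGCTAA → Tm = 22°C (≥ 21°C)
Since every base adds ≥2°C, Tm only increases with n, so the threshold is first crossed at n = 9.

n = 9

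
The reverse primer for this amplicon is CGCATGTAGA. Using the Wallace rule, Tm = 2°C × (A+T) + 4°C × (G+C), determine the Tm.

Scanning the sequence gives C=2, A=3, G=3, T=2.
A+T = 5, G+C = 5
Tm = 2(5) + 4(5) = 10 + 20 = 30°C

30°C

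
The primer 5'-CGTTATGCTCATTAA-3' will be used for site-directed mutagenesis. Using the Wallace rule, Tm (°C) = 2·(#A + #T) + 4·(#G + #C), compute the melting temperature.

40°C

Counting bases: C=3, T=6, G=2, A=4
So N_AT = 10 and N_GC = 5.
Tm = 2×10 + 4×5 = 40°C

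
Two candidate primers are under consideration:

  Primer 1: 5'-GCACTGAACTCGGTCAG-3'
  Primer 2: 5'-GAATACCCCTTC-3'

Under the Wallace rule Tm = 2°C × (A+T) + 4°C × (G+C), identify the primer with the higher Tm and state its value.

Primer 1, 54°C

Primer 1: A+T=7, G+C=10 → Tm = 2(7)+4(10) = 54°C
Primer 2: A+T=6, G+C=6 → Tm = 2(6)+4(6) = 36°C
54°C vs 36°C → primer 1 is higher.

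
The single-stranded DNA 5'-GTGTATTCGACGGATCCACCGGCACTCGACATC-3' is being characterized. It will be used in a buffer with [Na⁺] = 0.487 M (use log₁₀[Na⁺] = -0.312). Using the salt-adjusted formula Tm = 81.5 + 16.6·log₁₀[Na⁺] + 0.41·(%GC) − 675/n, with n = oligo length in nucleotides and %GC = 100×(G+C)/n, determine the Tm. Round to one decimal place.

79.5°C

Length n = 33. Counting bases: A=7, G=8, T=7, C=11
G+C = 19, so %GC = 19/33 × 100 = 57.576%
Salt term: 16.6 × (-0.312) = -5.179
GC term: 0.41 × 57.576 = 23.606; length term: −675/33 = −20.455
Tm = 81.5 + (-5.179) + 23.606 − 20.455 = 79.472 → 79.5°C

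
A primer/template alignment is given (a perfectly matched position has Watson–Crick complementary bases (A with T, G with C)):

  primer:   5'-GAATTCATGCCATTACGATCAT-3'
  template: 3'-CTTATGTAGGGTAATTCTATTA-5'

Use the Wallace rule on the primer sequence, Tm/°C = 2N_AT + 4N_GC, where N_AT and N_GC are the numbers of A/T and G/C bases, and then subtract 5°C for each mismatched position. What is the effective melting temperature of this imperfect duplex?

40°C

Primer base counts: A=7, T=7, G=3, C=5 → A+T=14, G+C=8
Perfect-match Tm = 2(14) + 4(8) = 28 + 32 = 60°C
Mismatches (positions where the bases are not complementary): 4 (at positions 5, 9, 16, 20)
Effective Tm = 60 − 4×5 = 60 − 20 = 40°C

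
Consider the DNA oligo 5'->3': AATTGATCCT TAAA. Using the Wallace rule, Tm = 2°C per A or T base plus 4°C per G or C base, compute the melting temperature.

34°C

Scanning the sequence gives T=5, A=6, G=1, C=2.
A+T = 11, G+C = 3
Tm = 2(11) + 4(3) = 22 + 12 = 34°C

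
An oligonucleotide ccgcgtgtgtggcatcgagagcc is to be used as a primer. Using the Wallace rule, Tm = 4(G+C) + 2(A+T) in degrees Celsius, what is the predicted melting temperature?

78°C

Counting bases: G=9, C=7, T=4, A=3
So N_AT = 7 and N_GC = 16.
Tm = 4·16 + 2·7 = 64 + 14 = 78°C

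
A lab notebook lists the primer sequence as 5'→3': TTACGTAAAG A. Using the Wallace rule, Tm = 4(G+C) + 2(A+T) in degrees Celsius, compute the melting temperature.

28°C

C=1, T=3, A=5, G=2
AT pairs contribute 8, GC pairs contribute 3.
Tm = 2×8 + 4×3 = 28°C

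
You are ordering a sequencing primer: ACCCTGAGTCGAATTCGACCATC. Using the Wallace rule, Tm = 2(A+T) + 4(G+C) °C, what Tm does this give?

70°C

Counting bases: C=8, T=5, G=4, A=6
A+T = 11, G+C = 12
Tm = 2×11 + 4×12 = 70°C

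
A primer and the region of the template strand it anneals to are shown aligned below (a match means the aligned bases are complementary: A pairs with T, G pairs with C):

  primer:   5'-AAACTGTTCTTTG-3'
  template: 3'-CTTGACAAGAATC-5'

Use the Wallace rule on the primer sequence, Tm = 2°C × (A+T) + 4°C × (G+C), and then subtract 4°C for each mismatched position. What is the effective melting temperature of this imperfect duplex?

Primer base counts: A=3, T=6, G=2, C=2 → A+T=9, G+C=4
Perfect-match Tm = 2(9) + 4(4) = 18 + 16 = 34°C
Mismatches (positions where the bases are not complementary): 2 (at positions 1, 12)
Effective Tm = 34 − 2×4 = 34 − 8 = 26°C

26°C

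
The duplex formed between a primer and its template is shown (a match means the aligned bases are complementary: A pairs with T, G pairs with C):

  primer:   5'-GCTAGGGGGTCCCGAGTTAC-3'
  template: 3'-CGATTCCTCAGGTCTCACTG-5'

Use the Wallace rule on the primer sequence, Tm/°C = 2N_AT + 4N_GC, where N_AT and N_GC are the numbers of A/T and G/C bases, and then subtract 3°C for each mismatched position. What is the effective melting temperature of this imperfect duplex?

54°C

Primer base counts: A=3, T=4, G=8, C=5 → A+T=7, G+C=13
Perfect-match Tm = 2(7) + 4(13) = 14 + 52 = 66°C
Mismatches (positions where the bases are not complementary): 4 (at positions 5, 8, 13, 18)
Effective Tm = 66 − 4×3 = 66 − 12 = 54°C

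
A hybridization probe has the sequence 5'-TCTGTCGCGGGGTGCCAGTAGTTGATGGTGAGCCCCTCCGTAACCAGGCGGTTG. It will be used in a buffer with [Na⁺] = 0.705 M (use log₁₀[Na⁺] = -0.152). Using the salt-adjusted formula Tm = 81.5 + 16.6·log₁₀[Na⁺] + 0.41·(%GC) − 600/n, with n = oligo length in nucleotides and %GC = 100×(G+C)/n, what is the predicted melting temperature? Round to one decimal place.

Length n = 54. Scanning the sequence gives A=7, T=13, C=14, G=20.
G+C = 34, so %GC = 34/54 × 100 = 62.963%
Salt term: 16.6 × (-0.152) = -2.523
GC term: 0.41 × 62.963 = 25.815; length term: −600/54 = −11.111
Tm = 81.5 + (-2.523) + 25.815 − 11.111 = 93.681 → 93.7°C

93.7°C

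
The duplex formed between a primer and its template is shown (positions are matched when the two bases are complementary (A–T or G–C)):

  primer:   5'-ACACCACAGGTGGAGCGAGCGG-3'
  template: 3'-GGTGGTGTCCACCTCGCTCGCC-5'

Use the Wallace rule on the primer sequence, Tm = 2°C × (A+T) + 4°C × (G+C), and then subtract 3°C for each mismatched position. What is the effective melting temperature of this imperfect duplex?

71°C

Primer base counts: A=6, T=1, G=9, C=6 → A+T=7, G+C=15
Perfect-match Tm = 2(7) + 4(15) = 14 + 60 = 74°C
Mismatches (positions where the bases are not complementary): 1 (at position 1)
Effective Tm = 74 − 1×3 = 74 − 3 = 71°C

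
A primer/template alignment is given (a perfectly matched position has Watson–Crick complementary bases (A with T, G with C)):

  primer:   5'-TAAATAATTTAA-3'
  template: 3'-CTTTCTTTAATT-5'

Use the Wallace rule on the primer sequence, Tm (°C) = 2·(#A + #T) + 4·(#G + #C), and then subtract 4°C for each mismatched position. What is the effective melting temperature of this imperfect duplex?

12°C

Primer base counts: A=7, T=5, G=0, C=0 → A+T=12, G+C=0
Perfect-match Tm = 2(12) + 4(0) = 24 + 0 = 24°C
Mismatches (positions where the bases are not complementary): 3 (at positions 1, 5, 8)
Effective Tm = 24 − 3×4 = 24 − 12 = 12°C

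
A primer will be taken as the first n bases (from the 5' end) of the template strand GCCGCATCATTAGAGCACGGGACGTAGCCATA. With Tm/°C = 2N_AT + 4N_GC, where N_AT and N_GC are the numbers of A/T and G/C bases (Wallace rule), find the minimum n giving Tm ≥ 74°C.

First 22 bases: GCCGCATCATTAGAGCACGGGA → Tm = 70°C (< 74°C)
First 23 bases: GCCGCATCATTAGAGCACGGGAC → Tm = 74°C (≥ 74°C)
Since every base adds ≥2°C, Tm only increases with n, so the threshold is first crossed at n = 23.

n = 23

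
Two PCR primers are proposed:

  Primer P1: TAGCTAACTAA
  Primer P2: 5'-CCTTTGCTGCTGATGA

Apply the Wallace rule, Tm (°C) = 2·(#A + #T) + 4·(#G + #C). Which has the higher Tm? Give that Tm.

Primer P2, 48°C

Primer P1: A+T=8, G+C=3 → Tm = 2(8)+4(3) = 28°C
Primer P2: A+T=8, G+C=8 → Tm = 2(8)+4(8) = 48°C
28°C vs 48°C → primer P2 is higher.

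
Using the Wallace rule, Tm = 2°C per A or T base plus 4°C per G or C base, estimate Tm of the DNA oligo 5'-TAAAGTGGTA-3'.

Counting bases: A=4, G=3, C=0, T=3
A+T = 7, G+C = 3
Tm = 2(7) + 4(3) = 14 + 12 = 26°C

26°C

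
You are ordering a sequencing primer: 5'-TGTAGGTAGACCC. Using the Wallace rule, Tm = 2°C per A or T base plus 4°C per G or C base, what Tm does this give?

Scanning the sequence gives C=3, A=3, G=4, T=3.
AT pairs contribute 6, GC pairs contribute 7.
Tm = 2×6 + 4×7 = 40°C

40°C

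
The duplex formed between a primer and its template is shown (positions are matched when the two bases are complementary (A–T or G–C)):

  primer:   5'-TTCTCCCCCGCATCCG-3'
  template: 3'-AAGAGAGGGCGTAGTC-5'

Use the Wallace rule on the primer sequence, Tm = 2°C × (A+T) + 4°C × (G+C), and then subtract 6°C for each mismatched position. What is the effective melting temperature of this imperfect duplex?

Primer base counts: A=1, T=4, G=2, C=9 → A+T=5, G+C=11
Perfect-match Tm = 2(5) + 4(11) = 10 + 44 = 54°C
Mismatches (positions where the bases are not complementary): 2 (at positions 6, 15)
Effective Tm = 54 − 2×6 = 54 − 12 = 42°C

42°C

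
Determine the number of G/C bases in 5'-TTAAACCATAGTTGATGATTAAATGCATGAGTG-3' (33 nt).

10

Base counts: G=7, A=12, C=3, T=11
Total G or C: 7 + 3 = 10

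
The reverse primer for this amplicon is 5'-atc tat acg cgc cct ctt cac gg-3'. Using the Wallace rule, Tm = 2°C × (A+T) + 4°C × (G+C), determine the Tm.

72°C

Base counts: T=6, G=4, C=9, A=4
A+T = 10, G+C = 13
Tm = 2×10 + 4×13 = 72°C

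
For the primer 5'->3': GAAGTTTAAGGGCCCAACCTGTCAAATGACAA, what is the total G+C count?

14

Base counts: G=7, C=7, A=12, T=6
G+C = 7 + 7 = 14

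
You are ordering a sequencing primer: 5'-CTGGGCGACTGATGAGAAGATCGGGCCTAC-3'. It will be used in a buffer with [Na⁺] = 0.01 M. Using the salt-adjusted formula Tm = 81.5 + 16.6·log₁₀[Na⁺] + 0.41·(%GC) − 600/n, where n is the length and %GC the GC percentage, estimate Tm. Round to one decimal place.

Length n = 30. T=5, A=7, G=11, C=7
G+C = 18, so %GC = 18/30 × 100 = 60%
Salt term: 16.6 × (-2) = -33.2
GC term: 0.41 × 60 = 24.6; length term: −600/30 = −20
Tm = 81.5 + (-33.2) + 24.6 − 20 = 52.9 → 52.9°C

52.9°C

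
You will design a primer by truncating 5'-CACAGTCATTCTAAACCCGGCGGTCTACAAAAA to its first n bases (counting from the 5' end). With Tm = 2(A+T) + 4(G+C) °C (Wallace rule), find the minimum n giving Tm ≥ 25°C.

n = 9

First 8 bases: CACAGTCA → Tm = 24°C (< 25°C)
First 9 bases: CACAGTCAT → Tm = 26°C (≥ 25°C)
Since every base adds ≥2°C, Tm only increases with n, so the threshold is first crossed at n = 9.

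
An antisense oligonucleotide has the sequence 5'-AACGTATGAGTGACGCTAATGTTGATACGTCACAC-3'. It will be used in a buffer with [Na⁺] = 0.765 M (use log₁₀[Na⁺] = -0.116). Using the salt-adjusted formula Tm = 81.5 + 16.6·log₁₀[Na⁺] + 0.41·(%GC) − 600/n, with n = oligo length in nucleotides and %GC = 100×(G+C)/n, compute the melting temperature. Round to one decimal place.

80.0°C

Length n = 35. C=7, G=8, T=9, A=11
G+C = 15, so %GC = 15/35 × 100 = 42.857%
Salt term: 16.6 × (-0.116) = -1.926
GC term: 0.41 × 42.857 = 17.571; length term: −600/35 = −17.143
Tm = 81.5 + (-1.926) + 17.571 − 17.143 = 80.002 → 80.0°C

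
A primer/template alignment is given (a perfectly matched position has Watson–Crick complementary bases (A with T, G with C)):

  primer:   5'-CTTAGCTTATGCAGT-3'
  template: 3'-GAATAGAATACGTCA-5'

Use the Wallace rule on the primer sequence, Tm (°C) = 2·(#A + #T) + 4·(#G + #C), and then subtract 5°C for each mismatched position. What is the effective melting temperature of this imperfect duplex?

37°C

Primer base counts: A=3, T=6, G=3, C=3 → A+T=9, G+C=6
Perfect-match Tm = 2(9) + 4(6) = 18 + 24 = 42°C
Mismatches (positions where the bases are not complementary): 1 (at position 5)
Effective Tm = 42 − 1×5 = 42 − 5 = 37°C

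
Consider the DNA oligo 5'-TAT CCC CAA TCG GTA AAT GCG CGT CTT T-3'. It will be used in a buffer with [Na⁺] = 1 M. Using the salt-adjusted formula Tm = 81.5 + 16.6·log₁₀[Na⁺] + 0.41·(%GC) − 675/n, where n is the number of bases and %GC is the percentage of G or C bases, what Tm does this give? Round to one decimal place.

76.4°C

Length n = 28. Base counts: T=9, C=8, A=6, G=5
G+C = 13, so %GC = 13/28 × 100 = 46.429%
Salt term: 16.6 × (0) = 0
GC term: 0.41 × 46.429 = 19.036; length term: −675/28 = −24.107
Tm = 81.5 + (0) + 19.036 − 24.107 = 76.429 → 76.4°C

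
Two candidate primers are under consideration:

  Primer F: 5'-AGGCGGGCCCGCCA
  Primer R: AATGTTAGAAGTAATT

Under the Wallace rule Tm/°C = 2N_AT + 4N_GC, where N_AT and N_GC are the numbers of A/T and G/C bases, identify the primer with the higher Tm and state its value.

Primer F: A+T=2, G+C=12 → Tm = 2(2)+4(12) = 52°C
Primer R: A+T=13, G+C=3 → Tm = 2(13)+4(3) = 38°C
52°C vs 38°C → primer F is higher.

Primer F, 52°C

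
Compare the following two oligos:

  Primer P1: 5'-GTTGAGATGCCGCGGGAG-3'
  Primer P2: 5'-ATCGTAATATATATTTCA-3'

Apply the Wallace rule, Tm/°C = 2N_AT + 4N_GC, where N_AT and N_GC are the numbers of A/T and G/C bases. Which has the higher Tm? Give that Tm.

Primer P1, 60°C

Primer P1: A+T=6, G+C=12 → Tm = 2(6)+4(12) = 60°C
Primer P2: A+T=15, G+C=3 → Tm = 2(15)+4(3) = 42°C
60°C vs 42°C → primer P1 is higher.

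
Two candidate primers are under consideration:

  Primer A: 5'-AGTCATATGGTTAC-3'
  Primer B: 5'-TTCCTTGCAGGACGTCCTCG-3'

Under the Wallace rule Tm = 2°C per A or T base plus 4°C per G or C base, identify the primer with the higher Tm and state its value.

Primer B, 64°C

Primer A: A+T=9, G+C=5 → Tm = 2(9)+4(5) = 38°C
Primer B: A+T=8, G+C=12 → Tm = 2(8)+4(12) = 64°C
38°C vs 64°C → primer B is higher.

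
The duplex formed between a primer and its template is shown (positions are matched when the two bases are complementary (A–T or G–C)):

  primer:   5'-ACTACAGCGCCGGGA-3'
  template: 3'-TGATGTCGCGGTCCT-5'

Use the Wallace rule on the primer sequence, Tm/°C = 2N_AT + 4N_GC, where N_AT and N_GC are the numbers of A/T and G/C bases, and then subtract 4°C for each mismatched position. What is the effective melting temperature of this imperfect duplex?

46°C

Primer base counts: A=4, T=1, G=5, C=5 → A+T=5, G+C=10
Perfect-match Tm = 2(5) + 4(10) = 10 + 40 = 50°C
Mismatches (positions where the bases are not complementary): 1 (at position 12)
Effective Tm = 50 − 1×4 = 50 − 4 = 46°C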